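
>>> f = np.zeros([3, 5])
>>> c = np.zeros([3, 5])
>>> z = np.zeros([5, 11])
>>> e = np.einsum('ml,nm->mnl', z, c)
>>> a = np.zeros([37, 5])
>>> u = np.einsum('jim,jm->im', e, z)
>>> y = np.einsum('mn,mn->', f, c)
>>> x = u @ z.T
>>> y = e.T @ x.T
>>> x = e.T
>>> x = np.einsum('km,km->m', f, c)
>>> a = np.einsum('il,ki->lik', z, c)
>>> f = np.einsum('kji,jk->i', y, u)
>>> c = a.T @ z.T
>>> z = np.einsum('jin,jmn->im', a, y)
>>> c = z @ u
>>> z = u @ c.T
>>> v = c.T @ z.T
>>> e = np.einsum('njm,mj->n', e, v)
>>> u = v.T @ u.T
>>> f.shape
(3,)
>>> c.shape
(5, 11)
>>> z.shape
(3, 5)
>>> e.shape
(5,)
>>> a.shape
(11, 5, 3)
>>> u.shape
(3, 3)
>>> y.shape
(11, 3, 3)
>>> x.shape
(5,)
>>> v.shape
(11, 3)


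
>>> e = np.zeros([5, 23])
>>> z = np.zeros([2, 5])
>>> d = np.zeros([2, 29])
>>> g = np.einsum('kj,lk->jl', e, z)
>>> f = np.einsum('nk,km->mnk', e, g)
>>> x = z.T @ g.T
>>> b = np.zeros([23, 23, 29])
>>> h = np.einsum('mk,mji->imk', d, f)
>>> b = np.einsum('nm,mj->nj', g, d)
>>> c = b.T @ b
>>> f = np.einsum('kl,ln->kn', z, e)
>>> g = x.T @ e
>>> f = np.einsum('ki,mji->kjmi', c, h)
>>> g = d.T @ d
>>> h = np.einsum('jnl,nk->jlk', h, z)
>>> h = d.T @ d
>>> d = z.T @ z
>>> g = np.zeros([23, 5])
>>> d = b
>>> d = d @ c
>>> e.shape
(5, 23)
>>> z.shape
(2, 5)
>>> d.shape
(23, 29)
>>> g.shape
(23, 5)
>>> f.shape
(29, 2, 23, 29)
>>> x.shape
(5, 23)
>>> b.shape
(23, 29)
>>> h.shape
(29, 29)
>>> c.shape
(29, 29)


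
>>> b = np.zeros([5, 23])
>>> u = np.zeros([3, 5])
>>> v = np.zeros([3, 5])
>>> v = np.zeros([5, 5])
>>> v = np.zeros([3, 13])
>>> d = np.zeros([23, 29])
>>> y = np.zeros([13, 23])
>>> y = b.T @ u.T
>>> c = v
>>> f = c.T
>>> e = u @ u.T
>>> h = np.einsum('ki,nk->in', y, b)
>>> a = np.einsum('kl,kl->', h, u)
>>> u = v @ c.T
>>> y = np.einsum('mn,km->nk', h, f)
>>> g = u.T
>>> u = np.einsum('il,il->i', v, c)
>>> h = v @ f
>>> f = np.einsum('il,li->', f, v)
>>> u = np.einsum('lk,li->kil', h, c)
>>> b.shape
(5, 23)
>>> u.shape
(3, 13, 3)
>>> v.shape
(3, 13)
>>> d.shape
(23, 29)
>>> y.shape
(5, 13)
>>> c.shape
(3, 13)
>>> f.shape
()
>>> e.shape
(3, 3)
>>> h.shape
(3, 3)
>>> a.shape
()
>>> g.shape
(3, 3)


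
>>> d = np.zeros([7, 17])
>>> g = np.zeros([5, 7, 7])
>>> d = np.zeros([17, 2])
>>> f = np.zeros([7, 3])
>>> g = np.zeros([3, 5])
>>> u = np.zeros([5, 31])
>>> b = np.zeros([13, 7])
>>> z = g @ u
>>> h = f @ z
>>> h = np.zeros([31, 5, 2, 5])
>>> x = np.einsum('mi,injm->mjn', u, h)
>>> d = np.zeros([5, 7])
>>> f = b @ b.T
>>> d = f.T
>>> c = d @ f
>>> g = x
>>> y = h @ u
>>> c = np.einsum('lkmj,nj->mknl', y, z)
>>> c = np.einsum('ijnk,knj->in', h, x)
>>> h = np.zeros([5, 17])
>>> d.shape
(13, 13)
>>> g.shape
(5, 2, 5)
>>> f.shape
(13, 13)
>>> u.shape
(5, 31)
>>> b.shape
(13, 7)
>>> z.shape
(3, 31)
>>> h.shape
(5, 17)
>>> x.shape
(5, 2, 5)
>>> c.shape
(31, 2)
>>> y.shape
(31, 5, 2, 31)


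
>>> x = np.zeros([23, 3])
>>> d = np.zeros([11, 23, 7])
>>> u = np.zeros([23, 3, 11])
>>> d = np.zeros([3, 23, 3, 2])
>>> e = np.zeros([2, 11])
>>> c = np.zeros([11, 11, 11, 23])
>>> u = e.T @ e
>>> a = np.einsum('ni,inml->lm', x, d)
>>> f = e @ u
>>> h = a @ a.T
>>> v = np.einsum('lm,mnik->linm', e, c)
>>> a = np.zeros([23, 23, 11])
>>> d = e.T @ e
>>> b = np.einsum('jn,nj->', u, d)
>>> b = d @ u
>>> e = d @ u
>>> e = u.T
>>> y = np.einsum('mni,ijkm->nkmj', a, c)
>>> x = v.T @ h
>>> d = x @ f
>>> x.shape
(11, 11, 11, 2)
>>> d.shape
(11, 11, 11, 11)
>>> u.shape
(11, 11)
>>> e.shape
(11, 11)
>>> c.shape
(11, 11, 11, 23)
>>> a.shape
(23, 23, 11)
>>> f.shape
(2, 11)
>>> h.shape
(2, 2)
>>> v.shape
(2, 11, 11, 11)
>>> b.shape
(11, 11)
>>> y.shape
(23, 11, 23, 11)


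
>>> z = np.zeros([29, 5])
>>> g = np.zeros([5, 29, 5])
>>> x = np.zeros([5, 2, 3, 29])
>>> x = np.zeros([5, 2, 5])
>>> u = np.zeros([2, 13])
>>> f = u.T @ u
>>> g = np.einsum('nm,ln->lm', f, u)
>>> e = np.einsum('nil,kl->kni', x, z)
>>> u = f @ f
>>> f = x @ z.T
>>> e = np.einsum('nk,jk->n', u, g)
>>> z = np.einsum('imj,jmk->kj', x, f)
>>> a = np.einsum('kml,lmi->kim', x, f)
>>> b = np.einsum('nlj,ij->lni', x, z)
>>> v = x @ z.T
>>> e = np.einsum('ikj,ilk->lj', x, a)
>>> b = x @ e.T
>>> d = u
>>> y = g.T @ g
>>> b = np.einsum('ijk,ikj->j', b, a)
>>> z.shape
(29, 5)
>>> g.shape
(2, 13)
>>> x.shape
(5, 2, 5)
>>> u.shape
(13, 13)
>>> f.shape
(5, 2, 29)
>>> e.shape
(29, 5)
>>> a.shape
(5, 29, 2)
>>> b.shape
(2,)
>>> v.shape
(5, 2, 29)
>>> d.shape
(13, 13)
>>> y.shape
(13, 13)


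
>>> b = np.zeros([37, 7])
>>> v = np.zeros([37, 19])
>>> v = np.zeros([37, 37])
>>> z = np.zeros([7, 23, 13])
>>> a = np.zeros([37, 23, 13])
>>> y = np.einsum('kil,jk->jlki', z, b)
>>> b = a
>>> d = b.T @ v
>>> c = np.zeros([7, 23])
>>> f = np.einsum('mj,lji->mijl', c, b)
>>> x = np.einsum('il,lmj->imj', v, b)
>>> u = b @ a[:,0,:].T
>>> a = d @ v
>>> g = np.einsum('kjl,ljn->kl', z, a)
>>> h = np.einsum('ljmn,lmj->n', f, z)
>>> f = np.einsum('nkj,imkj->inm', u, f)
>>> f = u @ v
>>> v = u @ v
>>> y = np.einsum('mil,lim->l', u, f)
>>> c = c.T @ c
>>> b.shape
(37, 23, 13)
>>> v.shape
(37, 23, 37)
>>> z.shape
(7, 23, 13)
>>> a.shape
(13, 23, 37)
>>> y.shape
(37,)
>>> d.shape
(13, 23, 37)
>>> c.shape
(23, 23)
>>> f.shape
(37, 23, 37)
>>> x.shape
(37, 23, 13)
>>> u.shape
(37, 23, 37)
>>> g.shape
(7, 13)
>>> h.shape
(37,)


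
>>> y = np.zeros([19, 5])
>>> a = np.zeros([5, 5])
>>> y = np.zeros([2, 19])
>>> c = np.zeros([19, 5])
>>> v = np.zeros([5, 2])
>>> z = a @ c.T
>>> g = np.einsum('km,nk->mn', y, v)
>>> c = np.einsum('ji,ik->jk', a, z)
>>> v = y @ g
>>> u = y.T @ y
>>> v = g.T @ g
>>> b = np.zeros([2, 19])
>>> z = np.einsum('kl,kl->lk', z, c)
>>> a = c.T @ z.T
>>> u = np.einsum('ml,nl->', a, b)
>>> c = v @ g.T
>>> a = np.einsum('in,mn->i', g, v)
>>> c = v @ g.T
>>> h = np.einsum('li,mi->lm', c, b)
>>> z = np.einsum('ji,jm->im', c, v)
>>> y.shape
(2, 19)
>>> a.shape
(19,)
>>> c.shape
(5, 19)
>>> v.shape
(5, 5)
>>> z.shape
(19, 5)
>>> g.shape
(19, 5)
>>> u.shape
()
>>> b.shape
(2, 19)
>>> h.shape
(5, 2)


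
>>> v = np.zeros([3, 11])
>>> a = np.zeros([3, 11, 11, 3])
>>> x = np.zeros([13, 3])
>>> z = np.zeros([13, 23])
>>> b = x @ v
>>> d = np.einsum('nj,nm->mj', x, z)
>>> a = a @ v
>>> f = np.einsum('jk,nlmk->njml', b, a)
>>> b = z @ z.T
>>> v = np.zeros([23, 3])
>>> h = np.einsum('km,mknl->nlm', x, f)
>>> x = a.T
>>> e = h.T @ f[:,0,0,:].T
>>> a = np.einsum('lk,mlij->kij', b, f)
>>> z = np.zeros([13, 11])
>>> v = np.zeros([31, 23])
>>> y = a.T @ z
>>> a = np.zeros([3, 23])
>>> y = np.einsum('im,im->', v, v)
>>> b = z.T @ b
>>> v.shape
(31, 23)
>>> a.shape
(3, 23)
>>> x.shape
(11, 11, 11, 3)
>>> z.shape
(13, 11)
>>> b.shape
(11, 13)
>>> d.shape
(23, 3)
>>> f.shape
(3, 13, 11, 11)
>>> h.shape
(11, 11, 3)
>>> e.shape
(3, 11, 3)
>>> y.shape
()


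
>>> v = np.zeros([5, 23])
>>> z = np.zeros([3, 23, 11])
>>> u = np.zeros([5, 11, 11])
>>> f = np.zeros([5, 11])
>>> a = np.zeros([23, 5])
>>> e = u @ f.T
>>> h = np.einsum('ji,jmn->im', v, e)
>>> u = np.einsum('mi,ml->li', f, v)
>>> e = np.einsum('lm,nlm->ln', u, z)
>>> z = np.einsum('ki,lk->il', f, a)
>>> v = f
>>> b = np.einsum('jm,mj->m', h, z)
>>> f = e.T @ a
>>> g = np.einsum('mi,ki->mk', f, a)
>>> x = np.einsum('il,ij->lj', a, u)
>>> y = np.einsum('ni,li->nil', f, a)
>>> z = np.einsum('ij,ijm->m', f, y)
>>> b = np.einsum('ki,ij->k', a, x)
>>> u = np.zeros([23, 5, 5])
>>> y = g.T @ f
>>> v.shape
(5, 11)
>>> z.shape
(23,)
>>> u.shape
(23, 5, 5)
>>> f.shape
(3, 5)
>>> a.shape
(23, 5)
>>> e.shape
(23, 3)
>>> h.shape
(23, 11)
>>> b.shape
(23,)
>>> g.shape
(3, 23)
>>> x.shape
(5, 11)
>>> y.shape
(23, 5)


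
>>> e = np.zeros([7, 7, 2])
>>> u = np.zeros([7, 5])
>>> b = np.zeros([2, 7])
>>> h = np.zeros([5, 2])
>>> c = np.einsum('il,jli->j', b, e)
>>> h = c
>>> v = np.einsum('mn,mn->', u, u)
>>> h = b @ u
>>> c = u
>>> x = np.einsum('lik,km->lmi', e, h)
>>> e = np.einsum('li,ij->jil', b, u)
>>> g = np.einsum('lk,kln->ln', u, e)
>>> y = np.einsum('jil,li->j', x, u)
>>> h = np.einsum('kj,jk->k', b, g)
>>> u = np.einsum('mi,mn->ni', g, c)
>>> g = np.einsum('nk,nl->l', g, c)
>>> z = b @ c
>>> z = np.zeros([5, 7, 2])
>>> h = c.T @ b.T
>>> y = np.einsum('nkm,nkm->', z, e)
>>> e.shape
(5, 7, 2)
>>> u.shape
(5, 2)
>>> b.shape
(2, 7)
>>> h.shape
(5, 2)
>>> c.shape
(7, 5)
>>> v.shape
()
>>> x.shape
(7, 5, 7)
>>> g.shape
(5,)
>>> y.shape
()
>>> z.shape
(5, 7, 2)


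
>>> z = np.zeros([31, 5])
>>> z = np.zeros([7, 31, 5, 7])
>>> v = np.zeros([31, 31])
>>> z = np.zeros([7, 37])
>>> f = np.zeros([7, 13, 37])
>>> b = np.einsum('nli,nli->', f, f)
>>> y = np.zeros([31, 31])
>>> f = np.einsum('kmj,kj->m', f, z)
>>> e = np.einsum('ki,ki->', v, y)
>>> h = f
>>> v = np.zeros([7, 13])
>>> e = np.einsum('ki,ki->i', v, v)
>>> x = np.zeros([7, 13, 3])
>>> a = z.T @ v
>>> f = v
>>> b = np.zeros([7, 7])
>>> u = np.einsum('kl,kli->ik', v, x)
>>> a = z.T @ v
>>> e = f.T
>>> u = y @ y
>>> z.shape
(7, 37)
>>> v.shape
(7, 13)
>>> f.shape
(7, 13)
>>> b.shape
(7, 7)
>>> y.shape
(31, 31)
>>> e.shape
(13, 7)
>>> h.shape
(13,)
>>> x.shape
(7, 13, 3)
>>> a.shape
(37, 13)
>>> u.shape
(31, 31)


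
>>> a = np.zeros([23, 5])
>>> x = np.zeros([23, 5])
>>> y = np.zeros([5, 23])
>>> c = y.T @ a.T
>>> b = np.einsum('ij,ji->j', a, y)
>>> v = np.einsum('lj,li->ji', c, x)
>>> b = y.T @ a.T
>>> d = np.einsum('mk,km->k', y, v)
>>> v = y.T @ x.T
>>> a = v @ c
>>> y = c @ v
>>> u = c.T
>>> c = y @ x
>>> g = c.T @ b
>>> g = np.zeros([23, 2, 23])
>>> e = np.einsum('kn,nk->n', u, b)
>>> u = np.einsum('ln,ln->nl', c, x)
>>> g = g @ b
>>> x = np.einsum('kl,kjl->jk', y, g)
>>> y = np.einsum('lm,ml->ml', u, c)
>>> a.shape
(23, 23)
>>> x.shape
(2, 23)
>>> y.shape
(23, 5)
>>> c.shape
(23, 5)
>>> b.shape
(23, 23)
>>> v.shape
(23, 23)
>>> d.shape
(23,)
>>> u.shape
(5, 23)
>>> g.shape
(23, 2, 23)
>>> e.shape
(23,)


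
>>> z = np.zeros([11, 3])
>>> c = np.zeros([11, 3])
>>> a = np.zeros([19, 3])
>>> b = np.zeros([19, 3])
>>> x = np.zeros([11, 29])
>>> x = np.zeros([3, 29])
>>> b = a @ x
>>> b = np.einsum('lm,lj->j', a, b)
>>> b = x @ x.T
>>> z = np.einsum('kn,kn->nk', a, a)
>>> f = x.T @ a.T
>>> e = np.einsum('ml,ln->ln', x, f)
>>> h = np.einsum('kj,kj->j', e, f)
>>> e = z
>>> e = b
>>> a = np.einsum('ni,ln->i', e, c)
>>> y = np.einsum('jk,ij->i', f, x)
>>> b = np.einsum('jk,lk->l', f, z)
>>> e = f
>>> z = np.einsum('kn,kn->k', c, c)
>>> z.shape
(11,)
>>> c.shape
(11, 3)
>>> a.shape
(3,)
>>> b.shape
(3,)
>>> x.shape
(3, 29)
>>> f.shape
(29, 19)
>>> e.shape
(29, 19)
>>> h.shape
(19,)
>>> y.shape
(3,)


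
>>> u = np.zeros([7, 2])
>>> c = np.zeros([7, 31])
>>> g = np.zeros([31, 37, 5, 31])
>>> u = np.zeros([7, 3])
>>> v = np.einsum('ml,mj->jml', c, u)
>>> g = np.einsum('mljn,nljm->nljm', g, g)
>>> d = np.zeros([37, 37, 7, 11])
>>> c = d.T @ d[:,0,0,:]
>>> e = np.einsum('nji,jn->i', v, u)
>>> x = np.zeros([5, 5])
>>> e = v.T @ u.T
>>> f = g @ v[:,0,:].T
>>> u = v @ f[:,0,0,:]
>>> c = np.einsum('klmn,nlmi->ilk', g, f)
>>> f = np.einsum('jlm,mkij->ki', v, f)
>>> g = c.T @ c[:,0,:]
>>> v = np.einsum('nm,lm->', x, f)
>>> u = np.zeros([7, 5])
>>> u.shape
(7, 5)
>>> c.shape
(3, 37, 31)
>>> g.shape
(31, 37, 31)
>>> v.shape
()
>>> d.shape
(37, 37, 7, 11)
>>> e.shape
(31, 7, 7)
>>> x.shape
(5, 5)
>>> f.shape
(37, 5)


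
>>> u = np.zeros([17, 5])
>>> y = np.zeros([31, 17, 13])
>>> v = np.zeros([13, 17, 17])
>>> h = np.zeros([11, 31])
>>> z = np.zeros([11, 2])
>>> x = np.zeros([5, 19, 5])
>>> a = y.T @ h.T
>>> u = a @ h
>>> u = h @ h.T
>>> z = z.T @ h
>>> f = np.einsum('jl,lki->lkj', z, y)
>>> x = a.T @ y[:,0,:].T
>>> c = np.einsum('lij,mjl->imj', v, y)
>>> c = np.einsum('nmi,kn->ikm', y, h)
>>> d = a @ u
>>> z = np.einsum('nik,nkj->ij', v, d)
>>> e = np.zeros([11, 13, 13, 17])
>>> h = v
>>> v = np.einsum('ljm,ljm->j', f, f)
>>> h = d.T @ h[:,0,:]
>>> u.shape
(11, 11)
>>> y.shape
(31, 17, 13)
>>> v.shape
(17,)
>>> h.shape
(11, 17, 17)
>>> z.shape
(17, 11)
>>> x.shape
(11, 17, 31)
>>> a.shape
(13, 17, 11)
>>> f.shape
(31, 17, 2)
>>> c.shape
(13, 11, 17)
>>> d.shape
(13, 17, 11)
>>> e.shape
(11, 13, 13, 17)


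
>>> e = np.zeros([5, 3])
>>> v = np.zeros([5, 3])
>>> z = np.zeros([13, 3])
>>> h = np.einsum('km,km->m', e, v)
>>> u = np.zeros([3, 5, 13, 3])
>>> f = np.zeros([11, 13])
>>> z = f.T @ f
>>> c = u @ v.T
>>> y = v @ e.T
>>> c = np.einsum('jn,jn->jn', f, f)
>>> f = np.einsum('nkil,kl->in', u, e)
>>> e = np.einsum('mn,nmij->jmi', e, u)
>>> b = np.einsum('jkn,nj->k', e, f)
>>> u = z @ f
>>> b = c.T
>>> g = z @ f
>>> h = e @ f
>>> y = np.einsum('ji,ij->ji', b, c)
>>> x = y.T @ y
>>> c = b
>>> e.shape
(3, 5, 13)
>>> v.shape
(5, 3)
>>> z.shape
(13, 13)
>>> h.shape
(3, 5, 3)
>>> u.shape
(13, 3)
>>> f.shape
(13, 3)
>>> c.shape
(13, 11)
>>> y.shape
(13, 11)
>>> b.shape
(13, 11)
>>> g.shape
(13, 3)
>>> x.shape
(11, 11)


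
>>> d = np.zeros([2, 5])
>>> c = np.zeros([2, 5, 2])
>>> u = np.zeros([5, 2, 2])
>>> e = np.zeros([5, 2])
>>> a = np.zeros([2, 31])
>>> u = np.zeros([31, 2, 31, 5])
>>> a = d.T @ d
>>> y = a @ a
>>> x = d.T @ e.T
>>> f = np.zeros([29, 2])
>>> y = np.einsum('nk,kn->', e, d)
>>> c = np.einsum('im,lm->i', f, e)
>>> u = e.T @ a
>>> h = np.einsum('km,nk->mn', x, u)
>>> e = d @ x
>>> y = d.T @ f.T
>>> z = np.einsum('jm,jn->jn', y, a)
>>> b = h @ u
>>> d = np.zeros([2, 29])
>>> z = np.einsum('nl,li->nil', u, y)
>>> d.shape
(2, 29)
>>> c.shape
(29,)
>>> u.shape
(2, 5)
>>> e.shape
(2, 5)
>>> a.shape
(5, 5)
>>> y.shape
(5, 29)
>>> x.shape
(5, 5)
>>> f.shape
(29, 2)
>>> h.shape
(5, 2)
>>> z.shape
(2, 29, 5)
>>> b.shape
(5, 5)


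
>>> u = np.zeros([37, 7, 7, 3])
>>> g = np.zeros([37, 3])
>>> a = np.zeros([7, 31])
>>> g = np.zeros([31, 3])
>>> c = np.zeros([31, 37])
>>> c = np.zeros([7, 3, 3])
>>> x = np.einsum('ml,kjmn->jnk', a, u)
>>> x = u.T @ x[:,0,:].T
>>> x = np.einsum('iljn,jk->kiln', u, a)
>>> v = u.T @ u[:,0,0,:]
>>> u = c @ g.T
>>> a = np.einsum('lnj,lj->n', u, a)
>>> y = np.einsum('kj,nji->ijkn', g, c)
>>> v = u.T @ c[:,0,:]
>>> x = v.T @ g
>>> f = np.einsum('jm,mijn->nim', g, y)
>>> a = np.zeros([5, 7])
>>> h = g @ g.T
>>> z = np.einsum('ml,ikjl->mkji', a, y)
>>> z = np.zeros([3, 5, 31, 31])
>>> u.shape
(7, 3, 31)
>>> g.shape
(31, 3)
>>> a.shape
(5, 7)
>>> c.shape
(7, 3, 3)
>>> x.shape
(3, 3, 3)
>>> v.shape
(31, 3, 3)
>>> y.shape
(3, 3, 31, 7)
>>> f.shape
(7, 3, 3)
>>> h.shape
(31, 31)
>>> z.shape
(3, 5, 31, 31)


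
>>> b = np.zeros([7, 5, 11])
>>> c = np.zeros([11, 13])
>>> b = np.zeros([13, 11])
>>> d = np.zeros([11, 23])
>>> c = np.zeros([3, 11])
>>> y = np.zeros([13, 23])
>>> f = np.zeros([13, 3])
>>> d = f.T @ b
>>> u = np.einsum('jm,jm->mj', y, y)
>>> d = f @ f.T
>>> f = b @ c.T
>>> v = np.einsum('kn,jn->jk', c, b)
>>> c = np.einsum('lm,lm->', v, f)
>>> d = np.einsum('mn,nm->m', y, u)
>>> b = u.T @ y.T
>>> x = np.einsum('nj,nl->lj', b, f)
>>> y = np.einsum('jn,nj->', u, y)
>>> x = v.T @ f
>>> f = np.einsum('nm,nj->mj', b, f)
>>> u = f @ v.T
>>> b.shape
(13, 13)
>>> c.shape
()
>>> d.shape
(13,)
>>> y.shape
()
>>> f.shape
(13, 3)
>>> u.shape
(13, 13)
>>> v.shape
(13, 3)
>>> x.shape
(3, 3)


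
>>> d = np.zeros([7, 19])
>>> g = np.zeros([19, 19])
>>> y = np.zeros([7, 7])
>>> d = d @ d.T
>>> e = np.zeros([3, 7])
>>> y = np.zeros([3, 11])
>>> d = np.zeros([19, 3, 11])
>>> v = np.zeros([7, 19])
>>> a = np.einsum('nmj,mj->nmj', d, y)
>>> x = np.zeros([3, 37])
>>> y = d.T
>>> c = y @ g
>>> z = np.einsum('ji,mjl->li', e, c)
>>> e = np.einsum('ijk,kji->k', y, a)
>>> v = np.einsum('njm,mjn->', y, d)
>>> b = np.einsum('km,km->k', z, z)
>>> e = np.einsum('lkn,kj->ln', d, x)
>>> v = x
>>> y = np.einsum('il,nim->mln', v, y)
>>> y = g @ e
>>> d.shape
(19, 3, 11)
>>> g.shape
(19, 19)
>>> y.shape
(19, 11)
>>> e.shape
(19, 11)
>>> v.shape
(3, 37)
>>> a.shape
(19, 3, 11)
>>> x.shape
(3, 37)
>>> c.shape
(11, 3, 19)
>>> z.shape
(19, 7)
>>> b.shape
(19,)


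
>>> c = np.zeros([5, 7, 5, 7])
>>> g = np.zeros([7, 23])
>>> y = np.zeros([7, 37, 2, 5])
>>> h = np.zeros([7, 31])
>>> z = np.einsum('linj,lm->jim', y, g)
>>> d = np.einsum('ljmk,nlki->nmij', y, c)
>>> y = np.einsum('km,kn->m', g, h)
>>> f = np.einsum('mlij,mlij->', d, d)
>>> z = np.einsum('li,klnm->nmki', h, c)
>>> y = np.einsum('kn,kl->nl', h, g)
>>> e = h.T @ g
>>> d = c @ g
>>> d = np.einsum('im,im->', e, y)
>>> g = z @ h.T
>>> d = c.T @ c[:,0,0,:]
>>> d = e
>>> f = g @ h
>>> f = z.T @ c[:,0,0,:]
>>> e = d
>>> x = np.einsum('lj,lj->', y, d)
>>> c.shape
(5, 7, 5, 7)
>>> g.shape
(5, 7, 5, 7)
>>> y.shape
(31, 23)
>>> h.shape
(7, 31)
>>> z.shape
(5, 7, 5, 31)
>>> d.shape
(31, 23)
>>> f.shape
(31, 5, 7, 7)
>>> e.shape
(31, 23)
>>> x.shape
()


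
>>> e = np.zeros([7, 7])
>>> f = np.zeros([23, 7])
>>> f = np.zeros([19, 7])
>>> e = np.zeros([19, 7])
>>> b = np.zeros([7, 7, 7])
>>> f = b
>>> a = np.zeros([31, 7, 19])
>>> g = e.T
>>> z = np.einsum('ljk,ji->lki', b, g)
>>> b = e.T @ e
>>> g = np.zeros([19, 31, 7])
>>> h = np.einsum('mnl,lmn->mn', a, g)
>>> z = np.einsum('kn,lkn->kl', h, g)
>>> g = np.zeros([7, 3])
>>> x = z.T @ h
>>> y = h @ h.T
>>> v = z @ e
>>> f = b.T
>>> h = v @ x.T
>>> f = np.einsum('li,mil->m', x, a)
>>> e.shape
(19, 7)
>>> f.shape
(31,)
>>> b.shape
(7, 7)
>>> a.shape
(31, 7, 19)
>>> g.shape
(7, 3)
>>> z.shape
(31, 19)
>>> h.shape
(31, 19)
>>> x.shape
(19, 7)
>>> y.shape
(31, 31)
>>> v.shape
(31, 7)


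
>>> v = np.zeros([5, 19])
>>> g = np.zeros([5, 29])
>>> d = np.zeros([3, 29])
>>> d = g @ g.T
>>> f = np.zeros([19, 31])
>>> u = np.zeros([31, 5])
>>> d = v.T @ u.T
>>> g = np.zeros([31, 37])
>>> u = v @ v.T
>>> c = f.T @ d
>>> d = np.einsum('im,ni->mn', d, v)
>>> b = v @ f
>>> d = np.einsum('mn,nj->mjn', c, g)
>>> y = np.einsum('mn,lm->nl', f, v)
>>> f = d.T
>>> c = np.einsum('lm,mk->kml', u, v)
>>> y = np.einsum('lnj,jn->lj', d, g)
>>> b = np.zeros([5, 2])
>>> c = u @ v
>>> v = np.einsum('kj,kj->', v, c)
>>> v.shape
()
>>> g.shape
(31, 37)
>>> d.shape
(31, 37, 31)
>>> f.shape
(31, 37, 31)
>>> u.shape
(5, 5)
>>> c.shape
(5, 19)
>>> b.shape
(5, 2)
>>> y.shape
(31, 31)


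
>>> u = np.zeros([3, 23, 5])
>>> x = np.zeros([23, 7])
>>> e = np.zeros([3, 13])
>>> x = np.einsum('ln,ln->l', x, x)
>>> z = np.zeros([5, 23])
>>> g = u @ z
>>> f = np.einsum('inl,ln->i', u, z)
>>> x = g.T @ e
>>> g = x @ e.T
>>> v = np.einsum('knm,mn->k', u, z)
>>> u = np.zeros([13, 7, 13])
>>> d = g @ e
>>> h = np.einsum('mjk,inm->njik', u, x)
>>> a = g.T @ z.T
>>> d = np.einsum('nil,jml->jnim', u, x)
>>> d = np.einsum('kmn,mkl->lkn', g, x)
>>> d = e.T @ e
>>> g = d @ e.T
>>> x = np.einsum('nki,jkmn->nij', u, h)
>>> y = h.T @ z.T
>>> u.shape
(13, 7, 13)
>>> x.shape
(13, 13, 23)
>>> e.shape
(3, 13)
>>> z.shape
(5, 23)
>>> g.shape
(13, 3)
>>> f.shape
(3,)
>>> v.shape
(3,)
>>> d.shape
(13, 13)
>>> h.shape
(23, 7, 23, 13)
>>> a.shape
(3, 23, 5)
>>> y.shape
(13, 23, 7, 5)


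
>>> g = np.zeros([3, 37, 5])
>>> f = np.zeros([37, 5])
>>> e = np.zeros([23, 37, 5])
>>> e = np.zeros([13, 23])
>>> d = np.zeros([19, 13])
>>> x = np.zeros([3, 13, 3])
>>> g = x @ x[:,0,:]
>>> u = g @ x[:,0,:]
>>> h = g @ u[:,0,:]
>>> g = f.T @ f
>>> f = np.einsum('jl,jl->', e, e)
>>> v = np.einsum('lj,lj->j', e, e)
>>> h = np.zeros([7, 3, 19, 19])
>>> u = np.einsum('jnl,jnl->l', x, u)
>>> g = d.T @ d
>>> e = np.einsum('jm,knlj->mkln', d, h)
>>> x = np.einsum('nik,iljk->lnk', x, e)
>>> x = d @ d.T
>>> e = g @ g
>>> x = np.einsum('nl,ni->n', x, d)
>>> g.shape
(13, 13)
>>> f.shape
()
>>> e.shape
(13, 13)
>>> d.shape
(19, 13)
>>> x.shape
(19,)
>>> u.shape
(3,)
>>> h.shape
(7, 3, 19, 19)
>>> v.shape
(23,)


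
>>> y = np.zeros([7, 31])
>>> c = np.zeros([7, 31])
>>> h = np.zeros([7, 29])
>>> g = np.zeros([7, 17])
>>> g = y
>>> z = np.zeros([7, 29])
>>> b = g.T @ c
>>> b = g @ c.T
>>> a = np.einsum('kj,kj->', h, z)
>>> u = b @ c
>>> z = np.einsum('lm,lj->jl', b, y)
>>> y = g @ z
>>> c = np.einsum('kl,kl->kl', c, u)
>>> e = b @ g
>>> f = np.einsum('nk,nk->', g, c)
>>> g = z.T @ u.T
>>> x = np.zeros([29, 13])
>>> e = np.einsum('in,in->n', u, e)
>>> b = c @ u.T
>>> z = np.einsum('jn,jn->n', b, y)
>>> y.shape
(7, 7)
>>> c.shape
(7, 31)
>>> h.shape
(7, 29)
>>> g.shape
(7, 7)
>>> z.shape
(7,)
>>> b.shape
(7, 7)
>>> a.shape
()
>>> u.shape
(7, 31)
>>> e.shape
(31,)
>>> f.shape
()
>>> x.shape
(29, 13)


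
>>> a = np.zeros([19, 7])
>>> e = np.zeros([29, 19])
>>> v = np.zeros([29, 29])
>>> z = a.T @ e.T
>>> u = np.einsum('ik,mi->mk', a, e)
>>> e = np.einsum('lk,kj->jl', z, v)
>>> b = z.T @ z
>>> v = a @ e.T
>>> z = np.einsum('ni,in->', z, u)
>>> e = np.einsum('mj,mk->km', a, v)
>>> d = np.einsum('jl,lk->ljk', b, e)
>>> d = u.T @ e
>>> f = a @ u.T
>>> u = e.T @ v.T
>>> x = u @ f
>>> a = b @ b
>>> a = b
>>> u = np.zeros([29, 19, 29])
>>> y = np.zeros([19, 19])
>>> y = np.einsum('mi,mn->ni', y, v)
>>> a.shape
(29, 29)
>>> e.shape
(29, 19)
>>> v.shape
(19, 29)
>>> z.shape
()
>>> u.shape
(29, 19, 29)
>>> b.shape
(29, 29)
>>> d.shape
(7, 19)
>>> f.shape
(19, 29)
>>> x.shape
(19, 29)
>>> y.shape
(29, 19)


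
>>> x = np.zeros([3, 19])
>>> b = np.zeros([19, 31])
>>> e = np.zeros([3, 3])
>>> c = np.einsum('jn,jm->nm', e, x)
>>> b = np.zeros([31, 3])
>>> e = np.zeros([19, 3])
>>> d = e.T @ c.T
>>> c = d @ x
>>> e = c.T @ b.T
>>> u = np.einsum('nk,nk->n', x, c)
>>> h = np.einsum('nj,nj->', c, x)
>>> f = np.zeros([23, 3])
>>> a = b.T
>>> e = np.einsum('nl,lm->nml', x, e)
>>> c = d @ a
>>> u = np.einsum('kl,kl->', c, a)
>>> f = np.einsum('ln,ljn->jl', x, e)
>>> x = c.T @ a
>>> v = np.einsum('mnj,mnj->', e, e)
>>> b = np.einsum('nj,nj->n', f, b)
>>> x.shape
(31, 31)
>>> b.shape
(31,)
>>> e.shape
(3, 31, 19)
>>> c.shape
(3, 31)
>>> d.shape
(3, 3)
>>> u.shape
()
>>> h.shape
()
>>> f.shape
(31, 3)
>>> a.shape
(3, 31)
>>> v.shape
()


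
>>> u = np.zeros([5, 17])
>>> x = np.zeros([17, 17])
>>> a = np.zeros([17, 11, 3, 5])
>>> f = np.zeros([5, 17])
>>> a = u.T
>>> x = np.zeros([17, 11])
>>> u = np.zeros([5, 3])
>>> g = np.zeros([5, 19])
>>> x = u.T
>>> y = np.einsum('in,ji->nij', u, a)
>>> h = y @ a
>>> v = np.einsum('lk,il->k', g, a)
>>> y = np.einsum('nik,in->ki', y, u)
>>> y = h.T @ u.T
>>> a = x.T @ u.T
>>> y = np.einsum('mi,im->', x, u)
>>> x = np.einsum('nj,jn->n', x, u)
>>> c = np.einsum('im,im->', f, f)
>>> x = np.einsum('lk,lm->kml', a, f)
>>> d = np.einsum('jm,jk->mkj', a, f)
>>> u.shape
(5, 3)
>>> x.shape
(5, 17, 5)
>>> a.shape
(5, 5)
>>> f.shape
(5, 17)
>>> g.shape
(5, 19)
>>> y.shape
()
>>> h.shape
(3, 5, 5)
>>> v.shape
(19,)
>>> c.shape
()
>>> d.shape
(5, 17, 5)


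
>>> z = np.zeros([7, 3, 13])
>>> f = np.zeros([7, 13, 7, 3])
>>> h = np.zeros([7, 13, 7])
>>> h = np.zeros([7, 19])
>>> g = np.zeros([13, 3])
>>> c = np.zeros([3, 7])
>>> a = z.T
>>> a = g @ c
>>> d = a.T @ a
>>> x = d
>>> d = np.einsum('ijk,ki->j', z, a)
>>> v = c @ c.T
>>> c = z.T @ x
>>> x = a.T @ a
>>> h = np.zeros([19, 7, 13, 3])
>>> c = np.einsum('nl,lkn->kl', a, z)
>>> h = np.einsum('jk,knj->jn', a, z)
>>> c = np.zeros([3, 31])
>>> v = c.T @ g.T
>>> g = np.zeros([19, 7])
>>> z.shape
(7, 3, 13)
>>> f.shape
(7, 13, 7, 3)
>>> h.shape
(13, 3)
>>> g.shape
(19, 7)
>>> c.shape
(3, 31)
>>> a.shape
(13, 7)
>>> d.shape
(3,)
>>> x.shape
(7, 7)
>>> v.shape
(31, 13)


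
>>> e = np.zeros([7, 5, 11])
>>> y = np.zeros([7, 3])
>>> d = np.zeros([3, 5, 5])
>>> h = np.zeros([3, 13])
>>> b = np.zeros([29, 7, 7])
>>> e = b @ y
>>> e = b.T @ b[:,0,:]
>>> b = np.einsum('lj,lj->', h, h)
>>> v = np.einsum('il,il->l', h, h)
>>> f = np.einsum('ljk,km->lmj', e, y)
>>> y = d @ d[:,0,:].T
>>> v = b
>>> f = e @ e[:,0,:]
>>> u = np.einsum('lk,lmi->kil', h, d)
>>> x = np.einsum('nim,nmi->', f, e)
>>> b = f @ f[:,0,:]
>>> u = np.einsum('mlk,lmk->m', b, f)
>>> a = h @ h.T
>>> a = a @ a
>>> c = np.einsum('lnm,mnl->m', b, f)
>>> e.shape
(7, 7, 7)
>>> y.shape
(3, 5, 3)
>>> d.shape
(3, 5, 5)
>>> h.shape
(3, 13)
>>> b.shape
(7, 7, 7)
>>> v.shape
()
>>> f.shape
(7, 7, 7)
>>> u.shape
(7,)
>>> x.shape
()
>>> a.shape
(3, 3)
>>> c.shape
(7,)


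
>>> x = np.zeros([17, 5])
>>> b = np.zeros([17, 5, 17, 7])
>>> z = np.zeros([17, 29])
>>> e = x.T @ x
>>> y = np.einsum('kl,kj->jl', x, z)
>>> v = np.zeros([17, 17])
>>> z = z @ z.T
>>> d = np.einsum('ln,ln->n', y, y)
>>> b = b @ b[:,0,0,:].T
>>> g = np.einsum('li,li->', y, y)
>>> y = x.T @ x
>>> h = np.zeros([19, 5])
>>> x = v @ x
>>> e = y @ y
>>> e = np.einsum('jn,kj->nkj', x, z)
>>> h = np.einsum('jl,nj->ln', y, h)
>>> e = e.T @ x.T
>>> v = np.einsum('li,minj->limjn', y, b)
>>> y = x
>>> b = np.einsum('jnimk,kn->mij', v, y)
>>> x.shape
(17, 5)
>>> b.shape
(17, 17, 5)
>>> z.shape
(17, 17)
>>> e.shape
(17, 17, 17)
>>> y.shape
(17, 5)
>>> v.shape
(5, 5, 17, 17, 17)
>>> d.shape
(5,)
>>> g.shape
()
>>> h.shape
(5, 19)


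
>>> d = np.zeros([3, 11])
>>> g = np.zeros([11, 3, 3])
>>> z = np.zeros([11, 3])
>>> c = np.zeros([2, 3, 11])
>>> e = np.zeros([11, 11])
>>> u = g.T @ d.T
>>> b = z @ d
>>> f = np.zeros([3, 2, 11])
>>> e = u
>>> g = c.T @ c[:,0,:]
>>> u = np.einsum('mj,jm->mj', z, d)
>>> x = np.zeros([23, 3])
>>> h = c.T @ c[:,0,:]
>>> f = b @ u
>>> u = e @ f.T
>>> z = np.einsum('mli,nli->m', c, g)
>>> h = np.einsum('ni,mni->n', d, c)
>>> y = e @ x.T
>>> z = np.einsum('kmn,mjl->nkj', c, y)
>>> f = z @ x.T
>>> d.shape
(3, 11)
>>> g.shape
(11, 3, 11)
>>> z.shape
(11, 2, 3)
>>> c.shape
(2, 3, 11)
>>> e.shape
(3, 3, 3)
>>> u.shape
(3, 3, 11)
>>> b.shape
(11, 11)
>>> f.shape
(11, 2, 23)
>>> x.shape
(23, 3)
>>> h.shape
(3,)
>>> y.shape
(3, 3, 23)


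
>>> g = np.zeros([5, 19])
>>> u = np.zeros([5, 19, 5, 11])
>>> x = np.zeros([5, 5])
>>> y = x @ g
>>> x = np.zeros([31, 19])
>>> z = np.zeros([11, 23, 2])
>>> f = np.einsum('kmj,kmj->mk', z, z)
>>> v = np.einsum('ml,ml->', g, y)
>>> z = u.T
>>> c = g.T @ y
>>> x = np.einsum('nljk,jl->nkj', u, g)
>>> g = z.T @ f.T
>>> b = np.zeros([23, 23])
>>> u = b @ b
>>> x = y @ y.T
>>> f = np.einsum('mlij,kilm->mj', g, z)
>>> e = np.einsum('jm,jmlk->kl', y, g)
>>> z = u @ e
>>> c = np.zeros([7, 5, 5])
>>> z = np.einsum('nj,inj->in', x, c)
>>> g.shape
(5, 19, 5, 23)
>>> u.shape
(23, 23)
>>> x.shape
(5, 5)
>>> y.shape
(5, 19)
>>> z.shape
(7, 5)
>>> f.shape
(5, 23)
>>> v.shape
()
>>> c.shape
(7, 5, 5)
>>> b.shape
(23, 23)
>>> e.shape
(23, 5)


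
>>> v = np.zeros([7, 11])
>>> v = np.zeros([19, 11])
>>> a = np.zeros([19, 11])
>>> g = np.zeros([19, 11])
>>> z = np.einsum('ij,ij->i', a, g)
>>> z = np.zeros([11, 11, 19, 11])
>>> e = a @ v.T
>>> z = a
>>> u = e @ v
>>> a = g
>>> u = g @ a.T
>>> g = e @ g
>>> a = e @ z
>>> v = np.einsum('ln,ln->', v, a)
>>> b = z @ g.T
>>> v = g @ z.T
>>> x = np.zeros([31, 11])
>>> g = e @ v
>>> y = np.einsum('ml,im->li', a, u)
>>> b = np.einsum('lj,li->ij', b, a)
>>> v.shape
(19, 19)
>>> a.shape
(19, 11)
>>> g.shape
(19, 19)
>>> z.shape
(19, 11)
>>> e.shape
(19, 19)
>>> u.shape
(19, 19)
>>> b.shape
(11, 19)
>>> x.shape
(31, 11)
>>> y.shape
(11, 19)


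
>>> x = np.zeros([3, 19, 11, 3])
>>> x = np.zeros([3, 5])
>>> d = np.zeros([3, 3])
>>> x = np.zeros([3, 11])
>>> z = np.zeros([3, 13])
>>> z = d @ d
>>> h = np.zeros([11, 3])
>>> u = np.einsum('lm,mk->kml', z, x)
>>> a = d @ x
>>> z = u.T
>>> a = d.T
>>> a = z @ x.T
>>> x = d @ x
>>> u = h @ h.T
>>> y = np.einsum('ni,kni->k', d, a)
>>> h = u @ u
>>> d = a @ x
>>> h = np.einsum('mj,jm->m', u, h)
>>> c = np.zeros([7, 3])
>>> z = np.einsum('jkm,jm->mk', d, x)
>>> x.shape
(3, 11)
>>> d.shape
(3, 3, 11)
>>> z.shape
(11, 3)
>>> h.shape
(11,)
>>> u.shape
(11, 11)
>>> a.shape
(3, 3, 3)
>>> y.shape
(3,)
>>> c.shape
(7, 3)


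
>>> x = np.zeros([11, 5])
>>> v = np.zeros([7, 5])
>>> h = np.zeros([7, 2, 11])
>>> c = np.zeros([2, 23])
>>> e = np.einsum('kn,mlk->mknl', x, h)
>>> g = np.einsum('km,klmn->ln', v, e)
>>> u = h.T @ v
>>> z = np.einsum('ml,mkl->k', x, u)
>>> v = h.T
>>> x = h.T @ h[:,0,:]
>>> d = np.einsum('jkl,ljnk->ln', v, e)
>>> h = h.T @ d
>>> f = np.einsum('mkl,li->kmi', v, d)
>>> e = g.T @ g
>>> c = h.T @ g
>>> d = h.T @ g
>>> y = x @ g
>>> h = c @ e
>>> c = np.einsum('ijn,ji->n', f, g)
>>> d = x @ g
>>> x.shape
(11, 2, 11)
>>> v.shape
(11, 2, 7)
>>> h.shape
(5, 2, 2)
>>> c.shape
(5,)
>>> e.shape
(2, 2)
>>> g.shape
(11, 2)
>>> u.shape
(11, 2, 5)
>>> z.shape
(2,)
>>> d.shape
(11, 2, 2)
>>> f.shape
(2, 11, 5)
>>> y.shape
(11, 2, 2)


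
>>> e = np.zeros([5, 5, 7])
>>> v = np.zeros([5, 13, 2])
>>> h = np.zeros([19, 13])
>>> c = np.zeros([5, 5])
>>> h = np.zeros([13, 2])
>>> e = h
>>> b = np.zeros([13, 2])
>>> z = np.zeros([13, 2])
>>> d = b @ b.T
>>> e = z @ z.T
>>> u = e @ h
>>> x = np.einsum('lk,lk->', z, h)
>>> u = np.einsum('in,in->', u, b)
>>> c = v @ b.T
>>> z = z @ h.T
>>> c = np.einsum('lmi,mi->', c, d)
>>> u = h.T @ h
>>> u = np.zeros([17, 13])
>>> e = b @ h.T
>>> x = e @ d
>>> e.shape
(13, 13)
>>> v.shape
(5, 13, 2)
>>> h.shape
(13, 2)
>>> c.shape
()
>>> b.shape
(13, 2)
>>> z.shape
(13, 13)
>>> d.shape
(13, 13)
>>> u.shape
(17, 13)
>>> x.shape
(13, 13)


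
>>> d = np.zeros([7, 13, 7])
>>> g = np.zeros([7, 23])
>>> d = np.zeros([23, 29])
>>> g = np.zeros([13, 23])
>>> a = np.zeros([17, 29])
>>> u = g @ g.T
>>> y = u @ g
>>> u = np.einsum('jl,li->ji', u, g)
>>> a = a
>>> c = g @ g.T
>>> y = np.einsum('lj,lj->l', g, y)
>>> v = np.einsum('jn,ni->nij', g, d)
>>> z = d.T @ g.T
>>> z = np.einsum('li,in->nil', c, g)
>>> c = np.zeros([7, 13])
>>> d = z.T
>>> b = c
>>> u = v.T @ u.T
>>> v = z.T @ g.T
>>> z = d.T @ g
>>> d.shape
(13, 13, 23)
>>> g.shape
(13, 23)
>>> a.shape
(17, 29)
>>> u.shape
(13, 29, 13)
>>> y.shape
(13,)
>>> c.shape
(7, 13)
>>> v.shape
(13, 13, 13)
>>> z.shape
(23, 13, 23)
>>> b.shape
(7, 13)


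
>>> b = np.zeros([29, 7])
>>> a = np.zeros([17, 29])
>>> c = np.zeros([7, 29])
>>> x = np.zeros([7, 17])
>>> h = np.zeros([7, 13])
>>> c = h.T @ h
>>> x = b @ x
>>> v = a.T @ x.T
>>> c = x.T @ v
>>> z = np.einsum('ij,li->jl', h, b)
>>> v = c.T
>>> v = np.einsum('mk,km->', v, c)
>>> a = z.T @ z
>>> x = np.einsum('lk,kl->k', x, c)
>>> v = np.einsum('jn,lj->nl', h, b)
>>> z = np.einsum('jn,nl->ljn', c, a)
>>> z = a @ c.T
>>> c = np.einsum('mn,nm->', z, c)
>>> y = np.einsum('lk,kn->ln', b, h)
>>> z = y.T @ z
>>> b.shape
(29, 7)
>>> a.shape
(29, 29)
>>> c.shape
()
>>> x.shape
(17,)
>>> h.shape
(7, 13)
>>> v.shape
(13, 29)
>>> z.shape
(13, 17)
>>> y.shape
(29, 13)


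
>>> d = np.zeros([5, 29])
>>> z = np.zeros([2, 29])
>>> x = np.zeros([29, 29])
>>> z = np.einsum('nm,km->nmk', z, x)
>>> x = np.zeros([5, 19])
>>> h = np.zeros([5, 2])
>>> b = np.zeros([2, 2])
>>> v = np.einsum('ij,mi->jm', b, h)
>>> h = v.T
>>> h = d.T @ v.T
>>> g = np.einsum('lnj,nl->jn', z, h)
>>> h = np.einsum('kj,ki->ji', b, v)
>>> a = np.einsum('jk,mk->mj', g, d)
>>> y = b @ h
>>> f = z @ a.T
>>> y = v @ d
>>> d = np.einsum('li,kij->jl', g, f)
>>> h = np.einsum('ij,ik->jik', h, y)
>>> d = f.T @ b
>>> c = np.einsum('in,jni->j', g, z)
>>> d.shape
(5, 29, 2)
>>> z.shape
(2, 29, 29)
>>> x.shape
(5, 19)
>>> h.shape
(5, 2, 29)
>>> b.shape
(2, 2)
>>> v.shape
(2, 5)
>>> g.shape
(29, 29)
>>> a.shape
(5, 29)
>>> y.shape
(2, 29)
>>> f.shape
(2, 29, 5)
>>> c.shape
(2,)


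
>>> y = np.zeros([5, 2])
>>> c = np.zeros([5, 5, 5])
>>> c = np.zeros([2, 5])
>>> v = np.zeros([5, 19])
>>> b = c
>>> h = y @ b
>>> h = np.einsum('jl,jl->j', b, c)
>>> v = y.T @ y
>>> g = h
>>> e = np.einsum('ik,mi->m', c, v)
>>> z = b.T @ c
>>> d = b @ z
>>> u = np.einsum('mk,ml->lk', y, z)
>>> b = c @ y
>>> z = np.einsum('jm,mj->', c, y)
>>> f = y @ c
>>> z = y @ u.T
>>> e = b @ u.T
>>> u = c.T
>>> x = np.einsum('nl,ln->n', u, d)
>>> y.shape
(5, 2)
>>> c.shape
(2, 5)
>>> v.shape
(2, 2)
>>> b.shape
(2, 2)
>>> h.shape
(2,)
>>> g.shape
(2,)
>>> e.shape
(2, 5)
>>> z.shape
(5, 5)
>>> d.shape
(2, 5)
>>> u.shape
(5, 2)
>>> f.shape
(5, 5)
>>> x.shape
(5,)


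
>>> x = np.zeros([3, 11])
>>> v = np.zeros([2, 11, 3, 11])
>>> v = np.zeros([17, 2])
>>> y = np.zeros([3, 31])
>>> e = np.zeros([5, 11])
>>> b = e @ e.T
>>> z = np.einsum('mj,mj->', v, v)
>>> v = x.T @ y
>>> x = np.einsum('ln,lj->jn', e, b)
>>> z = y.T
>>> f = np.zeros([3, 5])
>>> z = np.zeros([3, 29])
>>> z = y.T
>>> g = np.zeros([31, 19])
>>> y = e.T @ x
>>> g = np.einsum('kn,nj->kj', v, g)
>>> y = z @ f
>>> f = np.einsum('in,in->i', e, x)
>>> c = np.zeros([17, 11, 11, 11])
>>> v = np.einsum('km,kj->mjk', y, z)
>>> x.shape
(5, 11)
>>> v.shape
(5, 3, 31)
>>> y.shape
(31, 5)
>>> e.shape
(5, 11)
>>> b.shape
(5, 5)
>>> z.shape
(31, 3)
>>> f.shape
(5,)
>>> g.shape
(11, 19)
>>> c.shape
(17, 11, 11, 11)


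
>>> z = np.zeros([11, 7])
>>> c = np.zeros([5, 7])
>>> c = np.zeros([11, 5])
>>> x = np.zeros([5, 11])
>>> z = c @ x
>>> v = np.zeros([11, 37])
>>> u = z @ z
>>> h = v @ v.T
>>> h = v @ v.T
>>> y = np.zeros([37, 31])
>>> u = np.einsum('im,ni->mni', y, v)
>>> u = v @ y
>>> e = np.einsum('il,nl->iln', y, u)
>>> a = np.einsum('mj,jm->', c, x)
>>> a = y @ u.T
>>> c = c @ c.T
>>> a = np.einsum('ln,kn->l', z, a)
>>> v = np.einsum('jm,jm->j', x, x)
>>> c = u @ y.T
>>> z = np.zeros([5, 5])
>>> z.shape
(5, 5)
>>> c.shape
(11, 37)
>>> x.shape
(5, 11)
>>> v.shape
(5,)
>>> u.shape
(11, 31)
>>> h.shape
(11, 11)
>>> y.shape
(37, 31)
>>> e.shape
(37, 31, 11)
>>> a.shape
(11,)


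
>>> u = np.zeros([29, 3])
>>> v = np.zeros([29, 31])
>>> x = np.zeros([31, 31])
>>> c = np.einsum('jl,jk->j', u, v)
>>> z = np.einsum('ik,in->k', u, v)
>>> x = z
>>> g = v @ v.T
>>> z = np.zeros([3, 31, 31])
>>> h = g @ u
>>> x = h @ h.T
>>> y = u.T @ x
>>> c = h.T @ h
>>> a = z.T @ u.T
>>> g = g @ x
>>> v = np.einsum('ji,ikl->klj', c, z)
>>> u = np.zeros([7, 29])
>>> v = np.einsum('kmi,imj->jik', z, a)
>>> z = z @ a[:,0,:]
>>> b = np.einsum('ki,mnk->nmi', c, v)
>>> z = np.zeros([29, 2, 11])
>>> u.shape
(7, 29)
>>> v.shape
(29, 31, 3)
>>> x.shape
(29, 29)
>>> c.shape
(3, 3)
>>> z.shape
(29, 2, 11)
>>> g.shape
(29, 29)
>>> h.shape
(29, 3)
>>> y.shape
(3, 29)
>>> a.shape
(31, 31, 29)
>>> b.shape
(31, 29, 3)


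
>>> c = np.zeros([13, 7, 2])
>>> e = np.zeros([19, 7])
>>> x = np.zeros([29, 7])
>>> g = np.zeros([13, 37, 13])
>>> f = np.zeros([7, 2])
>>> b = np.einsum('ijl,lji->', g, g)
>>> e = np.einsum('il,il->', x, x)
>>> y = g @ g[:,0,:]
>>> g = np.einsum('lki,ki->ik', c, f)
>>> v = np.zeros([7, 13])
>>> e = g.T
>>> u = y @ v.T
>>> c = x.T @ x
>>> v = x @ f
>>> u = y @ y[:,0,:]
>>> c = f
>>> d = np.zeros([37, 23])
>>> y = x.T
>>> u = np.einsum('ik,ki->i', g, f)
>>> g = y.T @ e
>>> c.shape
(7, 2)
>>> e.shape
(7, 2)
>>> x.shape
(29, 7)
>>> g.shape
(29, 2)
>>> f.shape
(7, 2)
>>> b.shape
()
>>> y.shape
(7, 29)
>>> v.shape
(29, 2)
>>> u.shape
(2,)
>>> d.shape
(37, 23)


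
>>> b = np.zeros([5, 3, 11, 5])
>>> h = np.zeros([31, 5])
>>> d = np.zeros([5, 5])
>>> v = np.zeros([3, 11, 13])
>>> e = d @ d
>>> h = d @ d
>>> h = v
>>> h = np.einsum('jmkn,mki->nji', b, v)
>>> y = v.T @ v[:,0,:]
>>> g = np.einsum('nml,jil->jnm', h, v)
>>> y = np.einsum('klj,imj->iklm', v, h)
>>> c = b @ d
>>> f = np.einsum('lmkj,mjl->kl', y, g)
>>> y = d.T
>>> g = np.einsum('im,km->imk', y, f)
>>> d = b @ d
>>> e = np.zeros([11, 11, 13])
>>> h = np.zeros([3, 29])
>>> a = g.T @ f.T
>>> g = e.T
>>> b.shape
(5, 3, 11, 5)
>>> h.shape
(3, 29)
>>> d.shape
(5, 3, 11, 5)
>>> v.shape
(3, 11, 13)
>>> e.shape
(11, 11, 13)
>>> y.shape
(5, 5)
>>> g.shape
(13, 11, 11)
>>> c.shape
(5, 3, 11, 5)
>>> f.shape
(11, 5)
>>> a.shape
(11, 5, 11)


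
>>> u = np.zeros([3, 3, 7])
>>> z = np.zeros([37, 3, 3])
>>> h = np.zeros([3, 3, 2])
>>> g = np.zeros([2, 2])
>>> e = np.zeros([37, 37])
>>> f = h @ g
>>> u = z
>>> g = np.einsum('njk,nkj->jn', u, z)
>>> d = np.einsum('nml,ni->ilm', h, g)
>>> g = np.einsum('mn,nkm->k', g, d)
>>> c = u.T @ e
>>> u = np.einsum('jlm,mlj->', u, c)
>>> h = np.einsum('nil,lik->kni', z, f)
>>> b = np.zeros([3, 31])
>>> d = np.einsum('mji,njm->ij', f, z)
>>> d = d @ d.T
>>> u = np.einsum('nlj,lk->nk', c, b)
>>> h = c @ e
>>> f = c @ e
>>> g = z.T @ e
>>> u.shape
(3, 31)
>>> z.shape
(37, 3, 3)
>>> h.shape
(3, 3, 37)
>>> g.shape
(3, 3, 37)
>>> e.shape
(37, 37)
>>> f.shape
(3, 3, 37)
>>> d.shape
(2, 2)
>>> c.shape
(3, 3, 37)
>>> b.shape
(3, 31)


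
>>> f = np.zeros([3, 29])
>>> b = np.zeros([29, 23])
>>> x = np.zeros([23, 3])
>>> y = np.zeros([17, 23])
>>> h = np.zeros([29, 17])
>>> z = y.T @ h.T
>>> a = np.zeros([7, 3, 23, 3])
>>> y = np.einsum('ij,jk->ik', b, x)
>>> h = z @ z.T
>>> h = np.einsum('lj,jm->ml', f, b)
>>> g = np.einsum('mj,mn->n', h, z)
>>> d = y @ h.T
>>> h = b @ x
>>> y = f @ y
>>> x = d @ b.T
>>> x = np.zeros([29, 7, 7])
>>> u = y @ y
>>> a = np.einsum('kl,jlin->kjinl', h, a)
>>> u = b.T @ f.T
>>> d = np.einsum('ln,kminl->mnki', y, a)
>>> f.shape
(3, 29)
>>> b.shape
(29, 23)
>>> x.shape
(29, 7, 7)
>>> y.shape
(3, 3)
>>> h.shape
(29, 3)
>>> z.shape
(23, 29)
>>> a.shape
(29, 7, 23, 3, 3)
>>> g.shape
(29,)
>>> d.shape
(7, 3, 29, 23)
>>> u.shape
(23, 3)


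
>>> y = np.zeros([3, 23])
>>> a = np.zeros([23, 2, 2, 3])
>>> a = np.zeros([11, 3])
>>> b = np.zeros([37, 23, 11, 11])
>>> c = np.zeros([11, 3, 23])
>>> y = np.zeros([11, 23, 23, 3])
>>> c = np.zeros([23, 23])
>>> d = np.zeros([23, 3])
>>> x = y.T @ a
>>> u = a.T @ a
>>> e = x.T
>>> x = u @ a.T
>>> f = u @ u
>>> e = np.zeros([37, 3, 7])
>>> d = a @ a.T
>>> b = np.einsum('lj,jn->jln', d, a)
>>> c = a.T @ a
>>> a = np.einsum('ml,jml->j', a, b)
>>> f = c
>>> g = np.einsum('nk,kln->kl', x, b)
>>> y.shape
(11, 23, 23, 3)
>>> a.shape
(11,)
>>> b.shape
(11, 11, 3)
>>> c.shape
(3, 3)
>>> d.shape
(11, 11)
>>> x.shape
(3, 11)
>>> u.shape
(3, 3)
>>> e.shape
(37, 3, 7)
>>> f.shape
(3, 3)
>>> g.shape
(11, 11)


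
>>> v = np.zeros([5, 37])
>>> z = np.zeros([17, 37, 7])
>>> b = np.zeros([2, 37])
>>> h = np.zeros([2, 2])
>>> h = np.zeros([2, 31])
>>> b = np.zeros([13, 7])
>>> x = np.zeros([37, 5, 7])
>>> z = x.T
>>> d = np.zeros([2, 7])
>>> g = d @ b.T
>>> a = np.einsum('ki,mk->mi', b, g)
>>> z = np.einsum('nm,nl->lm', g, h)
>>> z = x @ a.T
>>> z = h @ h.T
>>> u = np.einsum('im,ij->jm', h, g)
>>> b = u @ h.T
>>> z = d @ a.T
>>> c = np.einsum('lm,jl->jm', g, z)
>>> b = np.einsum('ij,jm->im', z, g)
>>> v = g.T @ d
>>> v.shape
(13, 7)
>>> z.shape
(2, 2)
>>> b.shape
(2, 13)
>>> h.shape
(2, 31)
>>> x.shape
(37, 5, 7)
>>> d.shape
(2, 7)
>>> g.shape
(2, 13)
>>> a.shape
(2, 7)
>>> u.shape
(13, 31)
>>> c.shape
(2, 13)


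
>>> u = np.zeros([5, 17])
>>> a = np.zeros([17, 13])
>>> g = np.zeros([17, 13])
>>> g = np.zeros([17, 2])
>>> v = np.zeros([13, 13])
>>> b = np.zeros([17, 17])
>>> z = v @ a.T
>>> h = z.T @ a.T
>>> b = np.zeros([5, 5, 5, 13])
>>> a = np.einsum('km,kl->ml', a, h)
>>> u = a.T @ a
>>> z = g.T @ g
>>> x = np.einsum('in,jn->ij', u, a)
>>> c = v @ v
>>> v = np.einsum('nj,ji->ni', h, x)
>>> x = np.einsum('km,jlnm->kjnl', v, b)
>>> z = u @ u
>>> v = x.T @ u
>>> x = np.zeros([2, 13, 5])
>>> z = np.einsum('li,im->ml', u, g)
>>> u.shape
(17, 17)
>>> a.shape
(13, 17)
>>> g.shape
(17, 2)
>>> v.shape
(5, 5, 5, 17)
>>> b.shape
(5, 5, 5, 13)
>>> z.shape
(2, 17)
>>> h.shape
(17, 17)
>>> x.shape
(2, 13, 5)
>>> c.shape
(13, 13)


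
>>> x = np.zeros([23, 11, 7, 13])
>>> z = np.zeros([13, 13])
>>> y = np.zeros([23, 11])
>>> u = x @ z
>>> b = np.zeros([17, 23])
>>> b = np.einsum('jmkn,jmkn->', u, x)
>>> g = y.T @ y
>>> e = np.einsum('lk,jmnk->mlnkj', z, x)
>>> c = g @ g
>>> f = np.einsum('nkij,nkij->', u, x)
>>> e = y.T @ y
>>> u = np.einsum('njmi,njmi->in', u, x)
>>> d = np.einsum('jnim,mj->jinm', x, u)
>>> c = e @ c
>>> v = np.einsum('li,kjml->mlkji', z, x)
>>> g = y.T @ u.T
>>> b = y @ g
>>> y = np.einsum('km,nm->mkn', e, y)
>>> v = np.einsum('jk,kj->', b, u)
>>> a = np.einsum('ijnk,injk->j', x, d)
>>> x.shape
(23, 11, 7, 13)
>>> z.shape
(13, 13)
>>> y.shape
(11, 11, 23)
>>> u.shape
(13, 23)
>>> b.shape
(23, 13)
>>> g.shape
(11, 13)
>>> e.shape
(11, 11)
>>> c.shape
(11, 11)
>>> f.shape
()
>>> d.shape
(23, 7, 11, 13)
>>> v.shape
()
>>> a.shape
(11,)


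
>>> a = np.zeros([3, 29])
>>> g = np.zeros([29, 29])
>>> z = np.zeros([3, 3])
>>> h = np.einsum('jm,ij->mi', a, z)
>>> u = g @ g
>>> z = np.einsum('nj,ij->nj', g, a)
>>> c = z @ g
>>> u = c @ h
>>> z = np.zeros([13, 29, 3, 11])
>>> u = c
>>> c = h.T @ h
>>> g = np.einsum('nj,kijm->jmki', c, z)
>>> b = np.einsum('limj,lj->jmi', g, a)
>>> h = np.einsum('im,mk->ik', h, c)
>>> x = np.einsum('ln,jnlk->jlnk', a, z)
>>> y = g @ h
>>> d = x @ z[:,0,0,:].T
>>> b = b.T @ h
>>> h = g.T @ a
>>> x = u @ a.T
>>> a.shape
(3, 29)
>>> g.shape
(3, 11, 13, 29)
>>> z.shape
(13, 29, 3, 11)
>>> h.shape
(29, 13, 11, 29)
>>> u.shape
(29, 29)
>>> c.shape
(3, 3)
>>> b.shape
(11, 13, 3)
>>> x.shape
(29, 3)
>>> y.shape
(3, 11, 13, 3)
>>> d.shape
(13, 3, 29, 13)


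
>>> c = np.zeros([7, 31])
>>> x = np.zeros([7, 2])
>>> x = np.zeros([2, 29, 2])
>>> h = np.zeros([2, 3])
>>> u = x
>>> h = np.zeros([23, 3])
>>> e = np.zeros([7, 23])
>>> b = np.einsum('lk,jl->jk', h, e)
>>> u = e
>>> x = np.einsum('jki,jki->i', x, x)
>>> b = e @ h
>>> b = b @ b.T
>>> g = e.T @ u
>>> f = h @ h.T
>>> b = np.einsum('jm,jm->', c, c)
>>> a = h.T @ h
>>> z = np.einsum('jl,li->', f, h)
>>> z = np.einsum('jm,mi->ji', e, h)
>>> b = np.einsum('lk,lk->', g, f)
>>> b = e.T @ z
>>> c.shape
(7, 31)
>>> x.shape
(2,)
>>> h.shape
(23, 3)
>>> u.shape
(7, 23)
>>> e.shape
(7, 23)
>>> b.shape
(23, 3)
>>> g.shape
(23, 23)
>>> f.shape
(23, 23)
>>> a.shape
(3, 3)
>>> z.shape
(7, 3)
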